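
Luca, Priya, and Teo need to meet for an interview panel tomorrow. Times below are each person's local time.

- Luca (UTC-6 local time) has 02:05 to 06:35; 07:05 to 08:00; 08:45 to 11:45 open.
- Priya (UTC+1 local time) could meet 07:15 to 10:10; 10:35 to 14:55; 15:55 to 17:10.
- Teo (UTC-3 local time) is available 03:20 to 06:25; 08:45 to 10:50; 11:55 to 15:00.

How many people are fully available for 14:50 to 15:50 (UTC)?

1

Luca in UTC: 08:05-12:35, 13:05-14:00, 14:45-17:45 (add 6h to convert from UTC-6).
Priya in UTC: 06:15-09:10, 09:35-13:55, 14:55-16:10 (subtract 1h to convert from UTC+1).
Teo in UTC: 06:20-09:25, 11:45-13:50, 14:55-18:00 (add 3h to convert from UTC-3).
Luca can make the full 14:50-15:50 slot — that's 1.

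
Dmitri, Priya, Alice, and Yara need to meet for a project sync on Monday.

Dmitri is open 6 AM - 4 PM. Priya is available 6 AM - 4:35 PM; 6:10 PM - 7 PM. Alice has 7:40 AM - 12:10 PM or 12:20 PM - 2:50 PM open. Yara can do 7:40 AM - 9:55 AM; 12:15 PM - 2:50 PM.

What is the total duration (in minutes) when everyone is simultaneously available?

Dmitri ∩ Priya: 06:00-16:00.
Dmitri ∩ Priya ∩ Alice: 07:40-12:10, 12:20-14:50.
Dmitri ∩ Priya ∩ Alice ∩ Yara: 07:40-09:55, 12:20-14:50.
Summing the common windows: 135 + 150 = 285 minutes.

285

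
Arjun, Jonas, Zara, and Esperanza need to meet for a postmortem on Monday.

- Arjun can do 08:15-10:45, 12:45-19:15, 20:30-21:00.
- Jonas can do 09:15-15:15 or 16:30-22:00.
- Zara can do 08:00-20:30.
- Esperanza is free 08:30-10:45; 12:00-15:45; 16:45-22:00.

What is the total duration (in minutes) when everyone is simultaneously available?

390

Arjun ∩ Jonas: 09:15-10:45, 12:45-15:15, 16:30-19:15, 20:30-21:00.
Arjun ∩ Jonas ∩ Zara: 09:15-10:45, 12:45-15:15, 16:30-19:15.
Arjun ∩ Jonas ∩ Zara ∩ Esperanza: 09:15-10:45, 12:45-15:15, 16:45-19:15.
Summing the common windows: 90 + 150 + 150 = 390 minutes.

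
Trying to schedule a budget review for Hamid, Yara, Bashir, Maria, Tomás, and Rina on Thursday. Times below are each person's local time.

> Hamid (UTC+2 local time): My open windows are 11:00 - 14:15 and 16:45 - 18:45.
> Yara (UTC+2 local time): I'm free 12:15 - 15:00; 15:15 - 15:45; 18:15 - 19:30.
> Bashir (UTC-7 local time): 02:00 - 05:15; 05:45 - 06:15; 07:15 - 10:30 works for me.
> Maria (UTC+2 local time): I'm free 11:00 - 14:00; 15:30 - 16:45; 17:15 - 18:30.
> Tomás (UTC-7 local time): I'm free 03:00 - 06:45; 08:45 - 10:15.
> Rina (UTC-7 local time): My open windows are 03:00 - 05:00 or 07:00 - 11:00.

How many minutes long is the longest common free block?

Hamid in UTC: 09:00-12:15, 14:45-16:45 (subtract 2h to convert from UTC+2).
Yara in UTC: 10:15-13:00, 13:15-13:45, 16:15-17:30 (subtract 2h to convert from UTC+2).
Bashir in UTC: 09:00-12:15, 12:45-13:15, 14:15-17:30 (add 7h to convert from UTC-7).
Maria in UTC: 09:00-12:00, 13:30-14:45, 15:15-16:30 (subtract 2h to convert from UTC+2).
Tomás in UTC: 10:00-13:45, 15:45-17:15 (add 7h to convert from UTC-7).
Rina in UTC: 10:00-12:00, 14:00-18:00 (add 7h to convert from UTC-7).
Hamid ∩ Yara: 10:15-12:15, 16:15-16:45.
Hamid ∩ Yara ∩ Bashir: 10:15-12:15, 16:15-16:45.
Hamid ∩ Yara ∩ Bashir ∩ Maria: 10:15-12:00, 16:15-16:30.
Hamid ∩ Yara ∩ Bashir ∩ Maria ∩ Tomás: 10:15-12:00, 16:15-16:30.
Hamid ∩ Yara ∩ Bashir ∩ Maria ∩ Tomás ∩ Rina: 10:15-12:00, 16:15-16:30.
The longest is 10:15-12:00 at 105 minutes.

105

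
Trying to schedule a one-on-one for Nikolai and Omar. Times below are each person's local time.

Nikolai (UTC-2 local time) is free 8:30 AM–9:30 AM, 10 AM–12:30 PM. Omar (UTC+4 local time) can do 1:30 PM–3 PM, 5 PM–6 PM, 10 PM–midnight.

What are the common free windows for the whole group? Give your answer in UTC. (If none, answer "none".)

10:30-11:00, 13:00-14:00

Nikolai in UTC: 10:30-11:30, 12:00-14:30 (add 2h to convert from UTC-2).
Omar in UTC: 09:30-11:00, 13:00-14:00, 18:00-20:00 (subtract 4h to convert from UTC+4).
Nikolai ∩ Omar: 10:30-11:00, 13:00-14:00.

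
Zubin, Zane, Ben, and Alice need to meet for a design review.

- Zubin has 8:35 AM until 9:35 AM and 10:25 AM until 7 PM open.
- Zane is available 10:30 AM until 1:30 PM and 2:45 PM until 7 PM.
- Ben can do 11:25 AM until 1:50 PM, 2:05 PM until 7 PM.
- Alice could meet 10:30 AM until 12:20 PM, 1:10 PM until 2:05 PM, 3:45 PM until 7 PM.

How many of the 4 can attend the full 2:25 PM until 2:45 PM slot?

Zubin and Ben can make the full 14:25-14:45 slot — that's 2.

2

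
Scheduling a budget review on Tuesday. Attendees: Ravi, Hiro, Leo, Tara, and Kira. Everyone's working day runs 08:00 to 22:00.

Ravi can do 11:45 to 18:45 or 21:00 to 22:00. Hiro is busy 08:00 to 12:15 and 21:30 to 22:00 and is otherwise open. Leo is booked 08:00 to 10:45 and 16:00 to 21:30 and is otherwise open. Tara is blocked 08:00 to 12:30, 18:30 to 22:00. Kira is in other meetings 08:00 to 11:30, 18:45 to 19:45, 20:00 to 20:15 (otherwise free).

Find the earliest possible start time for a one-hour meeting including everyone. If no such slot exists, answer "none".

Ravi free: 11:45-18:45, 21:00-22:00.
Hiro free: 12:15-21:30 (invert busy blocks within the working day).
Leo free: 10:45-16:00, 21:30-22:00 (invert busy blocks within the working day).
Tara free: 12:30-18:30 (invert busy blocks within the working day).
Kira free: 11:30-18:45, 19:45-20:00, 20:15-22:00 (invert busy blocks within the working day).
Ravi ∩ Hiro: 12:15-18:45, 21:00-21:30.
Ravi ∩ Hiro ∩ Leo: 12:15-16:00.
Ravi ∩ Hiro ∩ Leo ∩ Tara: 12:30-16:00.
Ravi ∩ Hiro ∩ Leo ∩ Tara ∩ Kira: 12:30-16:00.
The first common window of at least 60 minutes is 12:30-16:00, so the earliest start is 12:30.

12:30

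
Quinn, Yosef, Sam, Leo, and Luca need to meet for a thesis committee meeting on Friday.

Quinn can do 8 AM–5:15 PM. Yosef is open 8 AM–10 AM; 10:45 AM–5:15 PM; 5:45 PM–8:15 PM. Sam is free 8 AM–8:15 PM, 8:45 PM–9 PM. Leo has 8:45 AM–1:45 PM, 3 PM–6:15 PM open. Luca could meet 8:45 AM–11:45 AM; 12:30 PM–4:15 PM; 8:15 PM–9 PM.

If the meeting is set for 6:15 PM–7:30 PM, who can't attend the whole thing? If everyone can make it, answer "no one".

Quinn: not fully free for 18:15-19:30. Yosef: free for 18:15-19:30. Sam: free for 18:15-19:30. Leo: not fully free for 18:15-19:30. Luca: not fully free for 18:15-19:30.

Leo, Luca, Quinn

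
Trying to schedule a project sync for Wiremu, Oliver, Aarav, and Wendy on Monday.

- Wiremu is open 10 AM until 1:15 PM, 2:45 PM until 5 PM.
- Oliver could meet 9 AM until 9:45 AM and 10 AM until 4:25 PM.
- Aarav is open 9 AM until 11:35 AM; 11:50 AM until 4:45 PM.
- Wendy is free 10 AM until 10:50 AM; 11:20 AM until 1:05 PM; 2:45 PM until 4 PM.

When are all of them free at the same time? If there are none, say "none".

10:00-10:50, 11:20-11:35, 11:50-13:05, 14:45-16:00

Wiremu ∩ Oliver: 10:00-13:15, 14:45-16:25.
Wiremu ∩ Oliver ∩ Aarav: 10:00-11:35, 11:50-13:15, 14:45-16:25.
Wiremu ∩ Oliver ∩ Aarav ∩ Wendy: 10:00-10:50, 11:20-11:35, 11:50-13:05, 14:45-16:00.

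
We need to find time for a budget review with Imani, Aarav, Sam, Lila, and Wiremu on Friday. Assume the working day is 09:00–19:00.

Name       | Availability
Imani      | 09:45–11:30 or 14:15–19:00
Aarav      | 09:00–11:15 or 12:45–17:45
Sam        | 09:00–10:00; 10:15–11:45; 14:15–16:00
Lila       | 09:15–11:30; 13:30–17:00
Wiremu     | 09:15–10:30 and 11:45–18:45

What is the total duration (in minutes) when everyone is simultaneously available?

135

Imani ∩ Aarav: 09:45-11:15, 14:15-17:45.
Imani ∩ Aarav ∩ Sam: 09:45-10:00, 10:15-11:15, 14:15-16:00.
Imani ∩ Aarav ∩ Sam ∩ Lila: 09:45-10:00, 10:15-11:15, 14:15-16:00.
Imani ∩ Aarav ∩ Sam ∩ Lila ∩ Wiremu: 09:45-10:00, 10:15-10:30, 14:15-16:00.
Summing the common windows: 15 + 15 + 105 = 135 minutes.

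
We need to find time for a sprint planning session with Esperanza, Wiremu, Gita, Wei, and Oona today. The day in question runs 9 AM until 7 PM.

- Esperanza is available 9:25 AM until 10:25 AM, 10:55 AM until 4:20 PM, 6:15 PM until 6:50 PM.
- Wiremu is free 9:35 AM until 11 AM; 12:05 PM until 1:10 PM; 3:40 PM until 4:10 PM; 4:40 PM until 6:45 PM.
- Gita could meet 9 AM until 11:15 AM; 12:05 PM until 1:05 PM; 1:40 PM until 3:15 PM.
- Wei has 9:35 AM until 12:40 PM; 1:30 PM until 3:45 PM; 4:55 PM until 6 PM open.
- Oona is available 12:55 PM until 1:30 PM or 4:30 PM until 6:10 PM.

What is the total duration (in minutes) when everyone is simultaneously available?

0

Esperanza ∩ Wiremu: 09:35-10:25, 10:55-11:00, 12:05-13:10, 15:40-16:10, 18:15-18:45.
Esperanza ∩ Wiremu ∩ Gita: 09:35-10:25, 10:55-11:00, 12:05-13:05.
Esperanza ∩ Wiremu ∩ Gita ∩ Wei: 09:35-10:25, 10:55-11:00, 12:05-12:40.
Esperanza ∩ Wiremu ∩ Gita ∩ Wei ∩ Oona: ∅.
There is no time when everyone is free.
There is no common window, so the total is 0 minutes.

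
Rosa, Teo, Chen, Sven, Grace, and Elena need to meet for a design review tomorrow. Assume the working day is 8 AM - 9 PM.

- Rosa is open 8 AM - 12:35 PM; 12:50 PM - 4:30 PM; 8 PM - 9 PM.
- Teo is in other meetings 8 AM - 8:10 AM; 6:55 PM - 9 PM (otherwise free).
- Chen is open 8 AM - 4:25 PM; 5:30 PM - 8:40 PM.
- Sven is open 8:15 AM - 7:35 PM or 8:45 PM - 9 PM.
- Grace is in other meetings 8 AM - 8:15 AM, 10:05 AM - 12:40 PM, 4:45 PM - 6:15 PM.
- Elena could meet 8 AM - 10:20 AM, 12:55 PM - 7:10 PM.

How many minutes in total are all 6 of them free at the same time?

Rosa free: 08:00-12:35, 12:50-16:30, 20:00-21:00.
Teo free: 08:10-18:55 (invert busy blocks within the working day).
Chen free: 08:00-16:25, 17:30-20:40.
Sven free: 08:15-19:35, 20:45-21:00.
Grace free: 08:15-10:05, 12:40-16:45, 18:15-21:00 (invert busy blocks within the working day).
Elena free: 08:00-10:20, 12:55-19:10.
Rosa ∩ Teo: 08:10-12:35, 12:50-16:30.
Rosa ∩ Teo ∩ Chen: 08:10-12:35, 12:50-16:25.
Rosa ∩ Teo ∩ Chen ∩ Sven: 08:15-12:35, 12:50-16:25.
Rosa ∩ Teo ∩ Chen ∩ Sven ∩ Grace: 08:15-10:05, 12:50-16:25.
Rosa ∩ Teo ∩ Chen ∩ Sven ∩ Grace ∩ Elena: 08:15-10:05, 12:55-16:25.
Summing the common windows: 110 + 210 = 320 minutes.

320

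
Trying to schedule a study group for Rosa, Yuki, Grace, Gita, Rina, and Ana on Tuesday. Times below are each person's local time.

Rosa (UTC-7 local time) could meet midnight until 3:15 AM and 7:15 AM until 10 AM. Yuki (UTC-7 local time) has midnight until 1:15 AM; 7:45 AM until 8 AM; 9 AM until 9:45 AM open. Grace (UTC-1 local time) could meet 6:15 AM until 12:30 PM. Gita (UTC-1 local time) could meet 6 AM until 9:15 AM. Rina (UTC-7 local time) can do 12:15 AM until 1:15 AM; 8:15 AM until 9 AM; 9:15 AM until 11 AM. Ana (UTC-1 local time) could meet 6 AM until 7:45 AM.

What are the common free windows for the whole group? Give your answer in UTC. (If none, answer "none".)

07:15-08:15

Rosa in UTC: 07:00-10:15, 14:15-17:00 (add 7h to convert from UTC-7).
Yuki in UTC: 07:00-08:15, 14:45-15:00, 16:00-16:45 (add 7h to convert from UTC-7).
Grace in UTC: 07:15-13:30 (add 1h to convert from UTC-1).
Gita in UTC: 07:00-10:15 (add 1h to convert from UTC-1).
Rina in UTC: 07:15-08:15, 15:15-16:00, 16:15-18:00 (add 7h to convert from UTC-7).
Ana in UTC: 07:00-08:45 (add 1h to convert from UTC-1).
Rosa ∩ Yuki: 07:00-08:15, 14:45-15:00, 16:00-16:45.
Rosa ∩ Yuki ∩ Grace: 07:15-08:15.
Rosa ∩ Yuki ∩ Grace ∩ Gita: 07:15-08:15.
Rosa ∩ Yuki ∩ Grace ∩ Gita ∩ Rina: 07:15-08:15.
Rosa ∩ Yuki ∩ Grace ∩ Gita ∩ Rina ∩ Ana: 07:15-08:15.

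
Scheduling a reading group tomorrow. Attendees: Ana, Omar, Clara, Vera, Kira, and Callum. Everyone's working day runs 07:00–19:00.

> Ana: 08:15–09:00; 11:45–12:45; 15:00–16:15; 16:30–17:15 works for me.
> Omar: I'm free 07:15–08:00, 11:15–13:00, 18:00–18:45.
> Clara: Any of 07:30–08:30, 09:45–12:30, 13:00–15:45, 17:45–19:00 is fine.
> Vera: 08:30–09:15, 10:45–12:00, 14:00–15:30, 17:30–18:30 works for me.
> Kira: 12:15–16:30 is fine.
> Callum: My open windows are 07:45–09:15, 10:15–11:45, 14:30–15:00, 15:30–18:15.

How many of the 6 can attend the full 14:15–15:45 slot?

Clara and Kira can make the full 14:15-15:45 slot — that's 2.

2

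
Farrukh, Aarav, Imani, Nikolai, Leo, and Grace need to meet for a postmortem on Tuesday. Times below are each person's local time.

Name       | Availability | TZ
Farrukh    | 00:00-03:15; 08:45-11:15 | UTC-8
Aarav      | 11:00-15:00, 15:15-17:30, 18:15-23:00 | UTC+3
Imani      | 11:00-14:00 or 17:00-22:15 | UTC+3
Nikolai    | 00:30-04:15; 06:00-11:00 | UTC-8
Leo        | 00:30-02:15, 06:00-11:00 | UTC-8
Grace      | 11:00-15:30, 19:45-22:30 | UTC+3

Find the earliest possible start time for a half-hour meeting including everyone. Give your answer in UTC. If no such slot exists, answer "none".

08:30

Farrukh in UTC: 08:00-11:15, 16:45-19:15 (add 8h to convert from UTC-8).
Aarav in UTC: 08:00-12:00, 12:15-14:30, 15:15-20:00 (subtract 3h to convert from UTC+3).
Imani in UTC: 08:00-11:00, 14:00-19:15 (subtract 3h to convert from UTC+3).
Nikolai in UTC: 08:30-12:15, 14:00-19:00 (add 8h to convert from UTC-8).
Leo in UTC: 08:30-10:15, 14:00-19:00 (add 8h to convert from UTC-8).
Grace in UTC: 08:00-12:30, 16:45-19:30 (subtract 3h to convert from UTC+3).
Farrukh ∩ Aarav: 08:00-11:15, 16:45-19:15.
Farrukh ∩ Aarav ∩ Imani: 08:00-11:00, 16:45-19:15.
Farrukh ∩ Aarav ∩ Imani ∩ Nikolai: 08:30-11:00, 16:45-19:00.
Farrukh ∩ Aarav ∩ Imani ∩ Nikolai ∩ Leo: 08:30-10:15, 16:45-19:00.
Farrukh ∩ Aarav ∩ Imani ∩ Nikolai ∩ Leo ∩ Grace: 08:30-10:15, 16:45-19:00.
The first common window of at least 30 minutes is 08:30-10:15, so the earliest start is 08:30.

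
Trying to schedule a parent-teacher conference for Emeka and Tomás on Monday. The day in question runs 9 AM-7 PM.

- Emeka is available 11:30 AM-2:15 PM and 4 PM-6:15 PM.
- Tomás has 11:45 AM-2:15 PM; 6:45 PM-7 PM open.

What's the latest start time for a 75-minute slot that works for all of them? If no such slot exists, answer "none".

13:00

Emeka ∩ Tomás: 11:45-14:15.
The last common window of at least 75 minutes is 11:45-14:15; a 75-minute meeting can start as late as 13:00 and still end by 14:15.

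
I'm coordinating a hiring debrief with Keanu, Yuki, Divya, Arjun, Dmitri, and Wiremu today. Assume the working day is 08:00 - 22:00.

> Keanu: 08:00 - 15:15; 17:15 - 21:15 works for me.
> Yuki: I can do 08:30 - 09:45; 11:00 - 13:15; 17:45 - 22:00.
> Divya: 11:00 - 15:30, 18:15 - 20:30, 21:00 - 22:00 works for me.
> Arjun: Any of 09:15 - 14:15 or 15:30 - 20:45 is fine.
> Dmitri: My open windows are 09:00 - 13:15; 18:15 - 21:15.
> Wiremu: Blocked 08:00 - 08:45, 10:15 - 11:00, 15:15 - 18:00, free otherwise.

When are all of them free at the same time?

Keanu free: 08:00-15:15, 17:15-21:15.
Yuki free: 08:30-09:45, 11:00-13:15, 17:45-22:00.
Divya free: 11:00-15:30, 18:15-20:30, 21:00-22:00.
Arjun free: 09:15-14:15, 15:30-20:45.
Dmitri free: 09:00-13:15, 18:15-21:15.
Wiremu free: 08:45-10:15, 11:00-15:15, 18:00-22:00 (invert busy blocks within the working day).
Keanu ∩ Yuki: 08:30-09:45, 11:00-13:15, 17:45-21:15.
Keanu ∩ Yuki ∩ Divya: 11:00-13:15, 18:15-20:30, 21:00-21:15.
Keanu ∩ Yuki ∩ Divya ∩ Arjun: 11:00-13:15, 18:15-20:30.
Keanu ∩ Yuki ∩ Divya ∩ Arjun ∩ Dmitri: 11:00-13:15, 18:15-20:30.
Keanu ∩ Yuki ∩ Divya ∩ Arjun ∩ Dmitri ∩ Wiremu: 11:00-13:15, 18:15-20:30.

11:00-13:15, 18:15-20:30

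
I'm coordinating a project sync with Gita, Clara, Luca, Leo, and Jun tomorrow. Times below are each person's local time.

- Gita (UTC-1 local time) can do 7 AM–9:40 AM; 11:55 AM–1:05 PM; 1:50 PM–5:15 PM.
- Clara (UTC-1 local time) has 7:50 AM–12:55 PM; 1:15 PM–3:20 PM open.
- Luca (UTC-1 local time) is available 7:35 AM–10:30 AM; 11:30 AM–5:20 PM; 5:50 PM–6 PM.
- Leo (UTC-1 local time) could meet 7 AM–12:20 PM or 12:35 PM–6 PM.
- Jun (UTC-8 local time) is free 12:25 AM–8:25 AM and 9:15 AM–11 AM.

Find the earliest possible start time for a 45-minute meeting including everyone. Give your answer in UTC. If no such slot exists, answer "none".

08:50

Gita in UTC: 08:00-10:40, 12:55-14:05, 14:50-18:15 (add 1h to convert from UTC-1).
Clara in UTC: 08:50-13:55, 14:15-16:20 (add 1h to convert from UTC-1).
Luca in UTC: 08:35-11:30, 12:30-18:20, 18:50-19:00 (add 1h to convert from UTC-1).
Leo in UTC: 08:00-13:20, 13:35-19:00 (add 1h to convert from UTC-1).
Jun in UTC: 08:25-16:25, 17:15-19:00 (add 8h to convert from UTC-8).
Gita ∩ Clara: 08:50-10:40, 12:55-13:55, 14:50-16:20.
Gita ∩ Clara ∩ Luca: 08:50-10:40, 12:55-13:55, 14:50-16:20.
Gita ∩ Clara ∩ Luca ∩ Leo: 08:50-10:40, 12:55-13:20, 13:35-13:55, 14:50-16:20.
Gita ∩ Clara ∩ Luca ∩ Leo ∩ Jun: 08:50-10:40, 12:55-13:20, 13:35-13:55, 14:50-16:20.
The first common window of at least 45 minutes is 08:50-10:40, so the earliest start is 08:50.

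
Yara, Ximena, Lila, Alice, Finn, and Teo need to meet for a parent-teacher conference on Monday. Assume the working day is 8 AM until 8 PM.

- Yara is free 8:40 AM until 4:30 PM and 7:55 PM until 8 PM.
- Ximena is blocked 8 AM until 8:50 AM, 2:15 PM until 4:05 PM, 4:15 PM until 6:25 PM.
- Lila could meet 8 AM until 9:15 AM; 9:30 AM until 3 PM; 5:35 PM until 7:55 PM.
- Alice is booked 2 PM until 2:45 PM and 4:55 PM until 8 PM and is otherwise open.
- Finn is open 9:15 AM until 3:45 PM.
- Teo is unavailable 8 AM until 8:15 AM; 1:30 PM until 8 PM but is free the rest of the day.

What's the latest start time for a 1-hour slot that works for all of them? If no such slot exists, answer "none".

Yara free: 08:40-16:30, 19:55-20:00.
Ximena free: 08:50-14:15, 16:05-16:15, 18:25-20:00 (invert busy blocks within the working day).
Lila free: 08:00-09:15, 09:30-15:00, 17:35-19:55.
Alice free: 08:00-14:00, 14:45-16:55 (invert busy blocks within the working day).
Finn free: 09:15-15:45.
Teo free: 08:15-13:30 (invert busy blocks within the working day).
Yara ∩ Ximena: 08:50-14:15, 16:05-16:15, 19:55-20:00.
Yara ∩ Ximena ∩ Lila: 08:50-09:15, 09:30-14:15.
Yara ∩ Ximena ∩ Lila ∩ Alice: 08:50-09:15, 09:30-14:00.
Yara ∩ Ximena ∩ Lila ∩ Alice ∩ Finn: 09:30-14:00.
Yara ∩ Ximena ∩ Lila ∩ Alice ∩ Finn ∩ Teo: 09:30-13:30.
So the common availability across everyone is 09:30-13:30.
The last common window of at least 60 minutes is 09:30-13:30; a 60-minute meeting can start as late as 12:30 and still end by 13:30.

12:30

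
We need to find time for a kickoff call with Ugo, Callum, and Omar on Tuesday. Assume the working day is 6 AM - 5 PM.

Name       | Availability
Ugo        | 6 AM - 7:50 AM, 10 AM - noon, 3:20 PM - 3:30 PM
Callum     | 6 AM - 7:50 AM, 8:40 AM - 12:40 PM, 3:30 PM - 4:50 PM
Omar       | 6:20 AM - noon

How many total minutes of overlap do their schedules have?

Ugo ∩ Callum: 06:00-07:50, 10:00-12:00.
Ugo ∩ Callum ∩ Omar: 06:20-07:50, 10:00-12:00.
Those are the intersection windows.
Summing the common windows: 90 + 120 = 210 minutes.

210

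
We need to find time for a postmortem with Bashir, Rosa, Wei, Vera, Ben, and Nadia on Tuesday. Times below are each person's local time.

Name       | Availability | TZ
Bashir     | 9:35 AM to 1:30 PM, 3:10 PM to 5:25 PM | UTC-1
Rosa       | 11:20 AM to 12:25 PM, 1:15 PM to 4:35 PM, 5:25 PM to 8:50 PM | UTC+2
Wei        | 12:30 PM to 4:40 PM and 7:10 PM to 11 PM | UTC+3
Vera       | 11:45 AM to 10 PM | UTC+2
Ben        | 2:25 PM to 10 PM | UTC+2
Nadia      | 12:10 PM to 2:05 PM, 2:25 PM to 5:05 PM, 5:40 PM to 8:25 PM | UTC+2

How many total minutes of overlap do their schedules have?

Bashir in UTC: 10:35-14:30, 16:10-18:25 (add 1h to convert from UTC-1).
Rosa in UTC: 09:20-10:25, 11:15-14:35, 15:25-18:50 (subtract 2h to convert from UTC+2).
Wei in UTC: 09:30-13:40, 16:10-20:00 (subtract 3h to convert from UTC+3).
Vera in UTC: 09:45-20:00 (subtract 2h to convert from UTC+2).
Ben in UTC: 12:25-20:00 (subtract 2h to convert from UTC+2).
Nadia in UTC: 10:10-12:05, 12:25-15:05, 15:40-18:25 (subtract 2h to convert from UTC+2).
Bashir ∩ Rosa: 11:15-14:30, 16:10-18:25.
Bashir ∩ Rosa ∩ Wei: 11:15-13:40, 16:10-18:25.
Bashir ∩ Rosa ∩ Wei ∩ Vera: 11:15-13:40, 16:10-18:25.
Bashir ∩ Rosa ∩ Wei ∩ Vera ∩ Ben: 12:25-13:40, 16:10-18:25.
Bashir ∩ Rosa ∩ Wei ∩ Vera ∩ Ben ∩ Nadia: 12:25-13:40, 16:10-18:25.
So the common availability across everyone is 12:25-13:40, 16:10-18:25.
Summing the common windows: 75 + 135 = 210 minutes.

210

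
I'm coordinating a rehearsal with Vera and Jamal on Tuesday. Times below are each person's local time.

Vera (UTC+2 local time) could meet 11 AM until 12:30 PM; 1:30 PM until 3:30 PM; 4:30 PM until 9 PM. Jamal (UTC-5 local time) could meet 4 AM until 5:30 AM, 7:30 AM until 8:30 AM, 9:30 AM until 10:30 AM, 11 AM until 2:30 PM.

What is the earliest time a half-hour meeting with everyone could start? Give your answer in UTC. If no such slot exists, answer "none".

Vera in UTC: 09:00-10:30, 11:30-13:30, 14:30-19:00 (subtract 2h to convert from UTC+2).
Jamal in UTC: 09:00-10:30, 12:30-13:30, 14:30-15:30, 16:00-19:30 (add 5h to convert from UTC-5).
Vera ∩ Jamal: 09:00-10:30, 12:30-13:30, 14:30-15:30, 16:00-19:00.
Those are the intersection windows.
The first common window of at least 30 minutes is 09:00-10:30, so the earliest start is 09:00.

09:00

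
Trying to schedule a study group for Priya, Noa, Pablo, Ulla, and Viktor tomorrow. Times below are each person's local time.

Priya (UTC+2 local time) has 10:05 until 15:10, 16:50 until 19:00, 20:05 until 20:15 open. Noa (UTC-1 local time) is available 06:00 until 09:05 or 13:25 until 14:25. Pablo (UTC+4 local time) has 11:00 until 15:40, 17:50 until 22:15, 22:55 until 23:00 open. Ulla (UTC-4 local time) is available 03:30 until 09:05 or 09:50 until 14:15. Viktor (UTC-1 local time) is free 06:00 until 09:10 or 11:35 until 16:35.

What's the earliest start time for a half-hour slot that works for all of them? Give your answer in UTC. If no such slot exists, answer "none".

08:05

Priya in UTC: 08:05-13:10, 14:50-17:00, 18:05-18:15 (subtract 2h to convert from UTC+2).
Noa in UTC: 07:00-10:05, 14:25-15:25 (add 1h to convert from UTC-1).
Pablo in UTC: 07:00-11:40, 13:50-18:15, 18:55-19:00 (subtract 4h to convert from UTC+4).
Ulla in UTC: 07:30-13:05, 13:50-18:15 (add 4h to convert from UTC-4).
Viktor in UTC: 07:00-10:10, 12:35-17:35 (add 1h to convert from UTC-1).
Priya ∩ Noa: 08:05-10:05, 14:50-15:25.
Priya ∩ Noa ∩ Pablo: 08:05-10:05, 14:50-15:25.
Priya ∩ Noa ∩ Pablo ∩ Ulla: 08:05-10:05, 14:50-15:25.
Priya ∩ Noa ∩ Pablo ∩ Ulla ∩ Viktor: 08:05-10:05, 14:50-15:25.
The first common window of at least 30 minutes is 08:05-10:05, so the earliest start is 08:05.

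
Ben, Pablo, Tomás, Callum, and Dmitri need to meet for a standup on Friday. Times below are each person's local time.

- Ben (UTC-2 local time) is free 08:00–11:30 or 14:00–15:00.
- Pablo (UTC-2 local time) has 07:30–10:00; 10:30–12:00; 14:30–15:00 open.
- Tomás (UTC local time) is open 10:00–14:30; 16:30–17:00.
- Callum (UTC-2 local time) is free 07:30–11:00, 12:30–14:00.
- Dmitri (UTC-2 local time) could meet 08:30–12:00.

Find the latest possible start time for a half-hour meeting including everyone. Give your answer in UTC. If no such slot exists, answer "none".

12:30

Ben in UTC: 10:00-13:30, 16:00-17:00 (add 2h to convert from UTC-2).
Pablo in UTC: 09:30-12:00, 12:30-14:00, 16:30-17:00 (add 2h to convert from UTC-2).
Tomás in UTC: 10:00-14:30, 16:30-17:00.
Callum in UTC: 09:30-13:00, 14:30-16:00 (add 2h to convert from UTC-2).
Dmitri in UTC: 10:30-14:00 (add 2h to convert from UTC-2).
Ben ∩ Pablo: 10:00-12:00, 12:30-13:30, 16:30-17:00.
Ben ∩ Pablo ∩ Tomás: 10:00-12:00, 12:30-13:30, 16:30-17:00.
Ben ∩ Pablo ∩ Tomás ∩ Callum: 10:00-12:00, 12:30-13:00.
Ben ∩ Pablo ∩ Tomás ∩ Callum ∩ Dmitri: 10:30-12:00, 12:30-13:00.
So the common availability across everyone is 10:30-12:00, 12:30-13:00.
The last common window of at least 30 minutes is 12:30-13:00; a 30-minute meeting can start as late as 12:30 and still end by 13:00.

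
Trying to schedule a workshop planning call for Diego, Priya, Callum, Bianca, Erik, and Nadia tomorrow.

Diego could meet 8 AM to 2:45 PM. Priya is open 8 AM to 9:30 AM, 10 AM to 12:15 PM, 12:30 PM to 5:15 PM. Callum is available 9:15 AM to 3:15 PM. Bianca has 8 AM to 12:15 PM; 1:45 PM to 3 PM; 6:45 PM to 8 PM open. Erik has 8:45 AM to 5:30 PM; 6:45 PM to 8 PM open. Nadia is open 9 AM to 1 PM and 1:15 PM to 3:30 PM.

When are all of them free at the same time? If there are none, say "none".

Diego ∩ Priya: 08:00-09:30, 10:00-12:15, 12:30-14:45.
Diego ∩ Priya ∩ Callum: 09:15-09:30, 10:00-12:15, 12:30-14:45.
Diego ∩ Priya ∩ Callum ∩ Bianca: 09:15-09:30, 10:00-12:15, 13:45-14:45.
Diego ∩ Priya ∩ Callum ∩ Bianca ∩ Erik: 09:15-09:30, 10:00-12:15, 13:45-14:45.
Diego ∩ Priya ∩ Callum ∩ Bianca ∩ Erik ∩ Nadia: 09:15-09:30, 10:00-12:15, 13:45-14:45.

09:15-09:30, 10:00-12:15, 13:45-14:45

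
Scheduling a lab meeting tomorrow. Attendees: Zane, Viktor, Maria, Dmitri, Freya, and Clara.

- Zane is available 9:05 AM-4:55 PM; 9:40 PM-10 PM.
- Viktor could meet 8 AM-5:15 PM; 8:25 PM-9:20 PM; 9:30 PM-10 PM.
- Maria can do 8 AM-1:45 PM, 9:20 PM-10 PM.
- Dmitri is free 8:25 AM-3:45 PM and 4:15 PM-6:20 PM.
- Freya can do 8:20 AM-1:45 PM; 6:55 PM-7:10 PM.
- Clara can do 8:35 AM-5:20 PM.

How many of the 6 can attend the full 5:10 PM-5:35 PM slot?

Dmitri can make the full 17:10-17:35 slot — that's 1.

1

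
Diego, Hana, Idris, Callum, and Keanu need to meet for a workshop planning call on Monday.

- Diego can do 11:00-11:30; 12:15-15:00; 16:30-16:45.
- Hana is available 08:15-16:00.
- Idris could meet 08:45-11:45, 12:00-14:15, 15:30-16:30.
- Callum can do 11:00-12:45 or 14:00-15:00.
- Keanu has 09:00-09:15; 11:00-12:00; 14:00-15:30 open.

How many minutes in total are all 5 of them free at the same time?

Diego ∩ Hana: 11:00-11:30, 12:15-15:00.
Diego ∩ Hana ∩ Idris: 11:00-11:30, 12:15-14:15.
Diego ∩ Hana ∩ Idris ∩ Callum: 11:00-11:30, 12:15-12:45, 14:00-14:15.
Diego ∩ Hana ∩ Idris ∩ Callum ∩ Keanu: 11:00-11:30, 14:00-14:15.
Summing the common windows: 30 + 15 = 45 minutes.

45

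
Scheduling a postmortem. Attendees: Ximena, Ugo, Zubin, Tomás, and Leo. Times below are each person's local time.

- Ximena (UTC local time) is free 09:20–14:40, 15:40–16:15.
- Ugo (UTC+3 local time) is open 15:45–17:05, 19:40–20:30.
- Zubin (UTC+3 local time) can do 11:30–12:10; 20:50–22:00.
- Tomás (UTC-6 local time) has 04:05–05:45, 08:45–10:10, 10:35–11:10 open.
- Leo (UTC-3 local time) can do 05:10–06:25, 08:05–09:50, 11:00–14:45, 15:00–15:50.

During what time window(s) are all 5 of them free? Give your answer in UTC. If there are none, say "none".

Ximena in UTC: 09:20-14:40, 15:40-16:15.
Ugo in UTC: 12:45-14:05, 16:40-17:30 (subtract 3h to convert from UTC+3).
Zubin in UTC: 08:30-09:10, 17:50-19:00 (subtract 3h to convert from UTC+3).
Tomás in UTC: 10:05-11:45, 14:45-16:10, 16:35-17:10 (add 6h to convert from UTC-6).
Leo in UTC: 08:10-09:25, 11:05-12:50, 14:00-17:45, 18:00-18:50 (add 3h to convert from UTC-3).
Ximena ∩ Ugo: 12:45-14:05.
Ximena ∩ Ugo ∩ Zubin: ∅.
Ximena ∩ Ugo ∩ Zubin ∩ Tomás: ∅.
Ximena ∩ Ugo ∩ Zubin ∩ Tomás ∩ Leo: ∅.
There is no time when everyone is free.

none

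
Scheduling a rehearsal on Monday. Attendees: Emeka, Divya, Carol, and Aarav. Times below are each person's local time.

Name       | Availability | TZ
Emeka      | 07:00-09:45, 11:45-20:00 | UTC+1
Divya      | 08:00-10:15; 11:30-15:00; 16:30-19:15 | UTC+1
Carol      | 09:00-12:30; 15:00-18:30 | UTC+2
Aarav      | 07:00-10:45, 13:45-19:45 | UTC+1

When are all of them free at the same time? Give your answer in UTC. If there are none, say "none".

07:00-08:45, 13:00-14:00, 15:30-16:30

Emeka in UTC: 06:00-08:45, 10:45-19:00 (subtract 1h to convert from UTC+1).
Divya in UTC: 07:00-09:15, 10:30-14:00, 15:30-18:15 (subtract 1h to convert from UTC+1).
Carol in UTC: 07:00-10:30, 13:00-16:30 (subtract 2h to convert from UTC+2).
Aarav in UTC: 06:00-09:45, 12:45-18:45 (subtract 1h to convert from UTC+1).
Emeka ∩ Divya: 07:00-08:45, 10:45-14:00, 15:30-18:15.
Emeka ∩ Divya ∩ Carol: 07:00-08:45, 13:00-14:00, 15:30-16:30.
Emeka ∩ Divya ∩ Carol ∩ Aarav: 07:00-08:45, 13:00-14:00, 15:30-16:30.
So the common availability across everyone is 07:00-08:45, 13:00-14:00, 15:30-16:30.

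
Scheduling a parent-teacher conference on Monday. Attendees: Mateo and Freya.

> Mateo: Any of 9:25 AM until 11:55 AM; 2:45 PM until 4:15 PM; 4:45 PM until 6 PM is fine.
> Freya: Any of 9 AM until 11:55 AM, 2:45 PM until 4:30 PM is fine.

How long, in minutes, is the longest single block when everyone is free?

Mateo ∩ Freya: 09:25-11:55, 14:45-16:15.
So the common availability across everyone is 09:25-11:55, 14:45-16:15.
The longest is 09:25-11:55 at 150 minutes.

150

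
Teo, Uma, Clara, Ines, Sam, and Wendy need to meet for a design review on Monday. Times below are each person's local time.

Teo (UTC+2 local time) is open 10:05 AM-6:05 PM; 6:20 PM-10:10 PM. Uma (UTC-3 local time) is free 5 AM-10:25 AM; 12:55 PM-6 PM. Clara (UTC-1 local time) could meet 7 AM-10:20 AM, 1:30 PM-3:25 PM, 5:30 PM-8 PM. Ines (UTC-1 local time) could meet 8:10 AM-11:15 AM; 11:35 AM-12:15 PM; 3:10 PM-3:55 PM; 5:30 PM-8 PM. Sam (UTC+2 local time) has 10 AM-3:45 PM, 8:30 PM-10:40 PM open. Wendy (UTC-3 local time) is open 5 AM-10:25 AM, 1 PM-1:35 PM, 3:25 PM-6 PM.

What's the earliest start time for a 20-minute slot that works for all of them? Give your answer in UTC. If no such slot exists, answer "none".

09:10

Teo in UTC: 08:05-16:05, 16:20-20:10 (subtract 2h to convert from UTC+2).
Uma in UTC: 08:00-13:25, 15:55-21:00 (add 3h to convert from UTC-3).
Clara in UTC: 08:00-11:20, 14:30-16:25, 18:30-21:00 (add 1h to convert from UTC-1).
Ines in UTC: 09:10-12:15, 12:35-13:15, 16:10-16:55, 18:30-21:00 (add 1h to convert from UTC-1).
Sam in UTC: 08:00-13:45, 18:30-20:40 (subtract 2h to convert from UTC+2).
Wendy in UTC: 08:00-13:25, 16:00-16:35, 18:25-21:00 (add 3h to convert from UTC-3).
Teo ∩ Uma: 08:05-13:25, 15:55-16:05, 16:20-20:10.
Teo ∩ Uma ∩ Clara: 08:05-11:20, 15:55-16:05, 16:20-16:25, 18:30-20:10.
Teo ∩ Uma ∩ Clara ∩ Ines: 09:10-11:20, 16:20-16:25, 18:30-20:10.
Teo ∩ Uma ∩ Clara ∩ Ines ∩ Sam: 09:10-11:20, 18:30-20:10.
Teo ∩ Uma ∩ Clara ∩ Ines ∩ Sam ∩ Wendy: 09:10-11:20, 18:30-20:10.
The first common window of at least 20 minutes is 09:10-11:20, so the earliest start is 09:10.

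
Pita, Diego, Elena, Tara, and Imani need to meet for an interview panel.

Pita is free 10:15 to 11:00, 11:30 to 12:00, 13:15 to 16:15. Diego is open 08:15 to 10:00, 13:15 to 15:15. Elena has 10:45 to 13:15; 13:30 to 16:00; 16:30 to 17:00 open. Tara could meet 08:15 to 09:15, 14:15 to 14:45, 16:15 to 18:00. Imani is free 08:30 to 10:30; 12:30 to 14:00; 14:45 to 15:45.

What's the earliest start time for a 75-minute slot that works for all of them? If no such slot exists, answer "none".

Pita ∩ Diego: 13:15-15:15.
Pita ∩ Diego ∩ Elena: 13:30-15:15.
Pita ∩ Diego ∩ Elena ∩ Tara: 14:15-14:45.
Pita ∩ Diego ∩ Elena ∩ Tara ∩ Imani: ∅.
There is no time when everyone is free.
No common window is at least 75 minutes long.

none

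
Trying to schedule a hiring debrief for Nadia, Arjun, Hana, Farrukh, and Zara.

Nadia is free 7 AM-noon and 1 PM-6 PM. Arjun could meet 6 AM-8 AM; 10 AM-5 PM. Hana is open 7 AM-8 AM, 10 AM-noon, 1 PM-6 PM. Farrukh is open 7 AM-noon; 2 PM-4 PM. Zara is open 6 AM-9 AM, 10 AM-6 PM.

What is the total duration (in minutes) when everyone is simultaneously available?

Nadia ∩ Arjun: 07:00-08:00, 10:00-12:00, 13:00-17:00.
Nadia ∩ Arjun ∩ Hana: 07:00-08:00, 10:00-12:00, 13:00-17:00.
Nadia ∩ Arjun ∩ Hana ∩ Farrukh: 07:00-08:00, 10:00-12:00, 14:00-16:00.
Nadia ∩ Arjun ∩ Hana ∩ Farrukh ∩ Zara: 07:00-08:00, 10:00-12:00, 14:00-16:00.
So the common availability across everyone is 07:00-08:00, 10:00-12:00, 14:00-16:00.
Summing the common windows: 60 + 120 + 120 = 300 minutes.

300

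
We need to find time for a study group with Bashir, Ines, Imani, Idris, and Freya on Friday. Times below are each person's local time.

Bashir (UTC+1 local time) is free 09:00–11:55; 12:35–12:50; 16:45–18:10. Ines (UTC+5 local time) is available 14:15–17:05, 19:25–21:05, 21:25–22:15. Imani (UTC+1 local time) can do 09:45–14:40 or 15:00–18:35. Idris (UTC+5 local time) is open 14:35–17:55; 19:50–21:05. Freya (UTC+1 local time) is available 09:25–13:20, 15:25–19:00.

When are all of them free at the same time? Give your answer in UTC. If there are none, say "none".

09:35-10:55, 11:35-11:50, 15:45-16:05

Bashir in UTC: 08:00-10:55, 11:35-11:50, 15:45-17:10 (subtract 1h to convert from UTC+1).
Ines in UTC: 09:15-12:05, 14:25-16:05, 16:25-17:15 (subtract 5h to convert from UTC+5).
Imani in UTC: 08:45-13:40, 14:00-17:35 (subtract 1h to convert from UTC+1).
Idris in UTC: 09:35-12:55, 14:50-16:05 (subtract 5h to convert from UTC+5).
Freya in UTC: 08:25-12:20, 14:25-18:00 (subtract 1h to convert from UTC+1).
Bashir ∩ Ines: 09:15-10:55, 11:35-11:50, 15:45-16:05, 16:25-17:10.
Bashir ∩ Ines ∩ Imani: 09:15-10:55, 11:35-11:50, 15:45-16:05, 16:25-17:10.
Bashir ∩ Ines ∩ Imani ∩ Idris: 09:35-10:55, 11:35-11:50, 15:45-16:05.
Bashir ∩ Ines ∩ Imani ∩ Idris ∩ Freya: 09:35-10:55, 11:35-11:50, 15:45-16:05.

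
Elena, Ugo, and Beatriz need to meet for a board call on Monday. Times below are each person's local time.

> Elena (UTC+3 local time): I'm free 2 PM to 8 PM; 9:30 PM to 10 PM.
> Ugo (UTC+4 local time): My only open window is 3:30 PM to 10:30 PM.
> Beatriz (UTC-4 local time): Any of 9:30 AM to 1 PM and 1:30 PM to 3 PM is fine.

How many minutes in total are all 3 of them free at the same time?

210

Elena in UTC: 11:00-17:00, 18:30-19:00 (subtract 3h to convert from UTC+3).
Ugo in UTC: 11:30-18:30 (subtract 4h to convert from UTC+4).
Beatriz in UTC: 13:30-17:00, 17:30-19:00 (add 4h to convert from UTC-4).
Elena ∩ Ugo: 11:30-17:00.
Elena ∩ Ugo ∩ Beatriz: 13:30-17:00.
Those are the intersection windows.
That's a single block of 210 minutes.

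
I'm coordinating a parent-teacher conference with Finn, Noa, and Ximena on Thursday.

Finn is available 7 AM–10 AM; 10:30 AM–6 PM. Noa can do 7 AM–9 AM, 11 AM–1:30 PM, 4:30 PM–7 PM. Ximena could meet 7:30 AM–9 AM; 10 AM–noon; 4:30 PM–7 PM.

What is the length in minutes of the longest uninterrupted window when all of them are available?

90

Finn ∩ Noa: 07:00-09:00, 11:00-13:30, 16:30-18:00.
Finn ∩ Noa ∩ Ximena: 07:30-09:00, 11:00-12:00, 16:30-18:00.
The longest is 07:30-09:00 at 90 minutes.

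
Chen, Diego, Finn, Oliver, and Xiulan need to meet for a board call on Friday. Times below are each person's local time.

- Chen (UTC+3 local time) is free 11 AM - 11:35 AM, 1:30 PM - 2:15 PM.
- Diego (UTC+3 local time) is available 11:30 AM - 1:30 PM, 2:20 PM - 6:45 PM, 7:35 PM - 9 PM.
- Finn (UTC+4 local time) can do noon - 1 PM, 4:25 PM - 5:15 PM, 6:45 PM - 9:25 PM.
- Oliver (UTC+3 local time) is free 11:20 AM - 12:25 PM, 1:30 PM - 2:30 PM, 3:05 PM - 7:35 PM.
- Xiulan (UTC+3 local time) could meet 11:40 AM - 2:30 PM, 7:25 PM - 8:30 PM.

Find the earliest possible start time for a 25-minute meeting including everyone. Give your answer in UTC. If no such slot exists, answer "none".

Chen in UTC: 08:00-08:35, 10:30-11:15 (subtract 3h to convert from UTC+3).
Diego in UTC: 08:30-10:30, 11:20-15:45, 16:35-18:00 (subtract 3h to convert from UTC+3).
Finn in UTC: 08:00-09:00, 12:25-13:15, 14:45-17:25 (subtract 4h to convert from UTC+4).
Oliver in UTC: 08:20-09:25, 10:30-11:30, 12:05-16:35 (subtract 3h to convert from UTC+3).
Xiulan in UTC: 08:40-11:30, 16:25-17:30 (subtract 3h to convert from UTC+3).
Chen ∩ Diego: 08:30-08:35.
Chen ∩ Diego ∩ Finn: 08:30-08:35.
Chen ∩ Diego ∩ Finn ∩ Oliver: 08:30-08:35.
Chen ∩ Diego ∩ Finn ∩ Oliver ∩ Xiulan: ∅.
There is no time when everyone is free.
No common window is at least 25 minutes long.

none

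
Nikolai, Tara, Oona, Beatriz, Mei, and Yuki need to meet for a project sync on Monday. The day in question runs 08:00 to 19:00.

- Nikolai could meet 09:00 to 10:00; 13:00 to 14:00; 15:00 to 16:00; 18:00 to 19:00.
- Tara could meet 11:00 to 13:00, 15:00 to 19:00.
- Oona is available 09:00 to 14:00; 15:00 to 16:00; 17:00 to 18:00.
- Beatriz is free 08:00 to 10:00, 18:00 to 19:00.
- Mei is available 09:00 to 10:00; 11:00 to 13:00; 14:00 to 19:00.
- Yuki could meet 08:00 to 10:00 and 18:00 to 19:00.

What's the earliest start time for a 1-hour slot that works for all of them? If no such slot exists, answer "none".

none

Nikolai ∩ Tara: 15:00-16:00, 18:00-19:00.
Nikolai ∩ Tara ∩ Oona: 15:00-16:00.
Nikolai ∩ Tara ∩ Oona ∩ Beatriz: ∅.
Nikolai ∩ Tara ∩ Oona ∩ Beatriz ∩ Mei: ∅.
Nikolai ∩ Tara ∩ Oona ∩ Beatriz ∩ Mei ∩ Yuki: ∅.
There is no time when everyone is free.
No common window is at least 60 minutes long.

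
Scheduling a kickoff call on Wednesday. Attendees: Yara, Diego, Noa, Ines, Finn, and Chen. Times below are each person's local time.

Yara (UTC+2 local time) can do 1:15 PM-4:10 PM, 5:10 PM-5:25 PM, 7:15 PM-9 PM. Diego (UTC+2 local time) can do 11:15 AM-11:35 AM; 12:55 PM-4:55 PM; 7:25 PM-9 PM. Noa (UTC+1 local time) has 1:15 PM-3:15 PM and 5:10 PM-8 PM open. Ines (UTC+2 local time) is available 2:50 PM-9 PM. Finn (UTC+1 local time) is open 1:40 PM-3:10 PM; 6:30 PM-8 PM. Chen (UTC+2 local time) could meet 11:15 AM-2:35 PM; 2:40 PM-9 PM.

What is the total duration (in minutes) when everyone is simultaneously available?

Yara in UTC: 11:15-14:10, 15:10-15:25, 17:15-19:00 (subtract 2h to convert from UTC+2).
Diego in UTC: 09:15-09:35, 10:55-14:55, 17:25-19:00 (subtract 2h to convert from UTC+2).
Noa in UTC: 12:15-14:15, 16:10-19:00 (subtract 1h to convert from UTC+1).
Ines in UTC: 12:50-19:00 (subtract 2h to convert from UTC+2).
Finn in UTC: 12:40-14:10, 17:30-19:00 (subtract 1h to convert from UTC+1).
Chen in UTC: 09:15-12:35, 12:40-19:00 (subtract 2h to convert from UTC+2).
Yara ∩ Diego: 11:15-14:10, 17:25-19:00.
Yara ∩ Diego ∩ Noa: 12:15-14:10, 17:25-19:00.
Yara ∩ Diego ∩ Noa ∩ Ines: 12:50-14:10, 17:25-19:00.
Yara ∩ Diego ∩ Noa ∩ Ines ∩ Finn: 12:50-14:10, 17:30-19:00.
Yara ∩ Diego ∩ Noa ∩ Ines ∩ Finn ∩ Chen: 12:50-14:10, 17:30-19:00.
Summing the common windows: 80 + 90 = 170 minutes.

170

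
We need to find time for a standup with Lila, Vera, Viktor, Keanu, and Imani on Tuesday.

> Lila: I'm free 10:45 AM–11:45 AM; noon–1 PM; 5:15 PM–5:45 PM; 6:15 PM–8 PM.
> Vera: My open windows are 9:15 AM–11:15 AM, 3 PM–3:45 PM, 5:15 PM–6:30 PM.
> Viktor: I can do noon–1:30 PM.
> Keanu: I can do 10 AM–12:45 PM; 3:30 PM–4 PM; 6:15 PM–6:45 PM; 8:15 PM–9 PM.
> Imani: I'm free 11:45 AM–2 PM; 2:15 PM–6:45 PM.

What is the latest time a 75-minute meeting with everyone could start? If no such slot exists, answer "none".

none

Lila ∩ Vera: 10:45-11:15, 17:15-17:45, 18:15-18:30.
Lila ∩ Vera ∩ Viktor: ∅.
Lila ∩ Vera ∩ Viktor ∩ Keanu: ∅.
Lila ∩ Vera ∩ Viktor ∩ Keanu ∩ Imani: ∅.
There is no time when everyone is free.
No common window is at least 75 minutes long.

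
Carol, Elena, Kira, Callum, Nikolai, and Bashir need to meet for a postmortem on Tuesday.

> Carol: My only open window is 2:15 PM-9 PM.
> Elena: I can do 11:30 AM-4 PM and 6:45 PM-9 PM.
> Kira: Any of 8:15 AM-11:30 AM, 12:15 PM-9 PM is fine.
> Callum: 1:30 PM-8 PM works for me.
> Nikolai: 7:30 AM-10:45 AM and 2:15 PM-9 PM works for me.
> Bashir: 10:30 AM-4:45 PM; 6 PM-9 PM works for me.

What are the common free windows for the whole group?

Carol ∩ Elena: 14:15-16:00, 18:45-21:00.
Carol ∩ Elena ∩ Kira: 14:15-16:00, 18:45-21:00.
Carol ∩ Elena ∩ Kira ∩ Callum: 14:15-16:00, 18:45-20:00.
Carol ∩ Elena ∩ Kira ∩ Callum ∩ Nikolai: 14:15-16:00, 18:45-20:00.
Carol ∩ Elena ∩ Kira ∩ Callum ∩ Nikolai ∩ Bashir: 14:15-16:00, 18:45-20:00.
So the common availability across everyone is 14:15-16:00, 18:45-20:00.

14:15-16:00, 18:45-20:00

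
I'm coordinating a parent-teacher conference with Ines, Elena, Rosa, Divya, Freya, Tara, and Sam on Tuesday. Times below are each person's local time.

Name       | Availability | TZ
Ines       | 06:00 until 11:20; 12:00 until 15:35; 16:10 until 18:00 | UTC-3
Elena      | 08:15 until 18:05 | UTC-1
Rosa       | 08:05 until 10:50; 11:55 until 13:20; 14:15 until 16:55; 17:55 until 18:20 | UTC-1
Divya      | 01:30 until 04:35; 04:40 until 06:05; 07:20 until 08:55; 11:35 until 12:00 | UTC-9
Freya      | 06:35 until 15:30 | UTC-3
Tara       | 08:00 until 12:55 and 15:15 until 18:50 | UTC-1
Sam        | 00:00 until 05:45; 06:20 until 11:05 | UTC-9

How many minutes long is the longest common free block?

Ines in UTC: 09:00-14:20, 15:00-18:35, 19:10-21:00 (add 3h to convert from UTC-3).
Elena in UTC: 09:15-19:05 (add 1h to convert from UTC-1).
Rosa in UTC: 09:05-11:50, 12:55-14:20, 15:15-17:55, 18:55-19:20 (add 1h to convert from UTC-1).
Divya in UTC: 10:30-13:35, 13:40-15:05, 16:20-17:55, 20:35-21:00 (add 9h to convert from UTC-9).
Freya in UTC: 09:35-18:30 (add 3h to convert from UTC-3).
Tara in UTC: 09:00-13:55, 16:15-19:50 (add 1h to convert from UTC-1).
Sam in UTC: 09:00-14:45, 15:20-20:05 (add 9h to convert from UTC-9).
Ines ∩ Elena: 09:15-14:20, 15:00-18:35.
Ines ∩ Elena ∩ Rosa: 09:15-11:50, 12:55-14:20, 15:15-17:55.
Ines ∩ Elena ∩ Rosa ∩ Divya: 10:30-11:50, 12:55-13:35, 13:40-14:20, 16:20-17:55.
Ines ∩ Elena ∩ Rosa ∩ Divya ∩ Freya: 10:30-11:50, 12:55-13:35, 13:40-14:20, 16:20-17:55.
Ines ∩ Elena ∩ Rosa ∩ Divya ∩ Freya ∩ Tara: 10:30-11:50, 12:55-13:35, 13:40-13:55, 16:20-17:55.
Ines ∩ Elena ∩ Rosa ∩ Divya ∩ Freya ∩ Tara ∩ Sam: 10:30-11:50, 12:55-13:35, 13:40-13:55, 16:20-17:55.
Those are the intersection windows.
The longest is 16:20-17:55 at 95 minutes.

95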